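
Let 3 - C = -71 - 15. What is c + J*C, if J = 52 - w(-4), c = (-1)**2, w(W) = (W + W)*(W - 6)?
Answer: -2491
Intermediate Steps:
w(W) = 2*W*(-6 + W) (w(W) = (2*W)*(-6 + W) = 2*W*(-6 + W))
C = 89 (C = 3 - (-71 - 15) = 3 - 1*(-86) = 3 + 86 = 89)
c = 1
J = -28 (J = 52 - 2*(-4)*(-6 - 4) = 52 - 2*(-4)*(-10) = 52 - 1*80 = 52 - 80 = -28)
c + J*C = 1 - 28*89 = 1 - 2492 = -2491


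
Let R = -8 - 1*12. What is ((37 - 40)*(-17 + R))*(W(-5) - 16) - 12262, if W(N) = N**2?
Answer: -11263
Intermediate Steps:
R = -20 (R = -8 - 12 = -20)
((37 - 40)*(-17 + R))*(W(-5) - 16) - 12262 = ((37 - 40)*(-17 - 20))*((-5)**2 - 16) - 12262 = (-3*(-37))*(25 - 16) - 12262 = 111*9 - 12262 = 999 - 12262 = -11263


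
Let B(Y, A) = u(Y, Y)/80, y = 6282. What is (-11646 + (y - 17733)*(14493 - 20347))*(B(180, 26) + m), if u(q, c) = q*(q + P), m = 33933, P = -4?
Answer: 2300815677132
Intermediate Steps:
u(q, c) = q*(-4 + q) (u(q, c) = q*(q - 4) = q*(-4 + q))
B(Y, A) = Y*(-4 + Y)/80 (B(Y, A) = (Y*(-4 + Y))/80 = (Y*(-4 + Y))*(1/80) = Y*(-4 + Y)/80)
(-11646 + (y - 17733)*(14493 - 20347))*(B(180, 26) + m) = (-11646 + (6282 - 17733)*(14493 - 20347))*((1/80)*180*(-4 + 180) + 33933) = (-11646 - 11451*(-5854))*((1/80)*180*176 + 33933) = (-11646 + 67034154)*(396 + 33933) = 67022508*34329 = 2300815677132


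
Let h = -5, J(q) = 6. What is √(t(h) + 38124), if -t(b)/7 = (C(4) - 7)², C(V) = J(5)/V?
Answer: √151649/2 ≈ 194.71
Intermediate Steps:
C(V) = 6/V
t(b) = -847/4 (t(b) = -7*(6/4 - 7)² = -7*(6*(¼) - 7)² = -7*(3/2 - 7)² = -7*(-11/2)² = -7*121/4 = -847/4)
√(t(h) + 38124) = √(-847/4 + 38124) = √(151649/4) = √151649/2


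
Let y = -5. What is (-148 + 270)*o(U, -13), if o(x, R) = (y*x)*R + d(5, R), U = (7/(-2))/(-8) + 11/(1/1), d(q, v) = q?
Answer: 730475/8 ≈ 91309.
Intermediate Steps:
U = 183/16 (U = (7*(-1/2))*(-1/8) + 11/1 = -7/2*(-1/8) + 11*1 = 7/16 + 11 = 183/16 ≈ 11.438)
o(x, R) = 5 - 5*R*x (o(x, R) = (-5*x)*R + 5 = -5*R*x + 5 = 5 - 5*R*x)
(-148 + 270)*o(U, -13) = (-148 + 270)*(5 - 5*(-13)*183/16) = 122*(5 + 11895/16) = 122*(11975/16) = 730475/8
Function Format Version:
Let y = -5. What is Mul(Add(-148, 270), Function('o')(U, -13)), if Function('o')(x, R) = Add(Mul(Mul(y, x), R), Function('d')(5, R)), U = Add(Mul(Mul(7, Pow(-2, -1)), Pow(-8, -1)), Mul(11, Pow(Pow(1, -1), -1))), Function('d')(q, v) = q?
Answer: Rational(730475, 8) ≈ 91309.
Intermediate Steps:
U = Rational(183, 16) (U = Add(Mul(Mul(7, Rational(-1, 2)), Rational(-1, 8)), Mul(11, Pow(1, -1))) = Add(Mul(Rational(-7, 2), Rational(-1, 8)), Mul(11, 1)) = Add(Rational(7, 16), 11) = Rational(183, 16) ≈ 11.438)
Function('o')(x, R) = Add(5, Mul(-5, R, x)) (Function('o')(x, R) = Add(Mul(Mul(-5, x), R), 5) = Add(Mul(-5, R, x), 5) = Add(5, Mul(-5, R, x)))
Mul(Add(-148, 270), Function('o')(U, -13)) = Mul(Add(-148, 270), Add(5, Mul(-5, -13, Rational(183, 16)))) = Mul(122, Add(5, Rational(11895, 16))) = Mul(122, Rational(11975, 16)) = Rational(730475, 8)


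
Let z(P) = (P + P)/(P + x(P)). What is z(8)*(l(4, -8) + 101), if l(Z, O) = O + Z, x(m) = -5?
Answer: 1552/3 ≈ 517.33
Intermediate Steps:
z(P) = 2*P/(-5 + P) (z(P) = (P + P)/(P - 5) = (2*P)/(-5 + P) = 2*P/(-5 + P))
z(8)*(l(4, -8) + 101) = (2*8/(-5 + 8))*((-8 + 4) + 101) = (2*8/3)*(-4 + 101) = (2*8*(1/3))*97 = (16/3)*97 = 1552/3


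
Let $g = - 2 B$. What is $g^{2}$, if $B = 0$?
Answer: $0$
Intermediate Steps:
$g = 0$ ($g = \left(-2\right) 0 = 0$)
$g^{2} = 0^{2} = 0$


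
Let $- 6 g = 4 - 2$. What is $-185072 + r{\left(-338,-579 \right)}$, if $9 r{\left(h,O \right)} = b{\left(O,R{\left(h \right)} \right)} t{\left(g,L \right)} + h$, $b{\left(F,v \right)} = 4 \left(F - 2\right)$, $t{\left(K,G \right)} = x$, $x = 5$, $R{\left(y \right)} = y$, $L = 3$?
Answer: $- \frac{559202}{3} \approx -1.864 \cdot 10^{5}$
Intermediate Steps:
$g = - \frac{1}{3}$ ($g = - \frac{4 - 2}{6} = \left(- \frac{1}{6}\right) 2 = - \frac{1}{3} \approx -0.33333$)
$t{\left(K,G \right)} = 5$
$b{\left(F,v \right)} = -8 + 4 F$ ($b{\left(F,v \right)} = 4 \left(-2 + F\right) = -8 + 4 F$)
$r{\left(h,O \right)} = - \frac{40}{9} + \frac{h}{9} + \frac{20 O}{9}$ ($r{\left(h,O \right)} = \frac{\left(-8 + 4 O\right) 5 + h}{9} = \frac{\left(-40 + 20 O\right) + h}{9} = \frac{-40 + h + 20 O}{9} = - \frac{40}{9} + \frac{h}{9} + \frac{20 O}{9}$)
$-185072 + r{\left(-338,-579 \right)} = -185072 + \left(- \frac{40}{9} + \frac{1}{9} \left(-338\right) + \frac{20}{9} \left(-579\right)\right) = -185072 - \frac{3986}{3} = - \frac{559202}{3}$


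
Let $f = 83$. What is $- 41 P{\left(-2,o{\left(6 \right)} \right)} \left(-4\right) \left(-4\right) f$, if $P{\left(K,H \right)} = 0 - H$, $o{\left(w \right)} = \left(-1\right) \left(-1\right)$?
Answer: $54448$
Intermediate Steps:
$o{\left(w \right)} = 1$
$P{\left(K,H \right)} = - H$
$- 41 P{\left(-2,o{\left(6 \right)} \right)} \left(-4\right) \left(-4\right) f = - 41 \left(-1\right) 1 \left(-4\right) \left(-4\right) 83 = - 41 \left(-1\right) \left(-4\right) \left(-4\right) 83 = - 41 \cdot 4 \left(-4\right) 83 = \left(-41\right) \left(-16\right) 83 = 656 \cdot 83 = 54448$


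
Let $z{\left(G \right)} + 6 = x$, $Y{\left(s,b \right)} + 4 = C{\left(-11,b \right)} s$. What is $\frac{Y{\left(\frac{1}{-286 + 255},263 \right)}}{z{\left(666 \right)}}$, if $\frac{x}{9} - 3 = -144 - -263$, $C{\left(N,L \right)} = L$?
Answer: $- \frac{129}{11284} \approx -0.011432$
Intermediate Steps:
$x = 1098$ ($x = 27 + 9 \left(-144 - -263\right) = 27 + 9 \left(-144 + 263\right) = 27 + 9 \cdot 119 = 27 + 1071 = 1098$)
$Y{\left(s,b \right)} = -4 + b s$
$z{\left(G \right)} = 1092$ ($z{\left(G \right)} = -6 + 1098 = 1092$)
$\frac{Y{\left(\frac{1}{-286 + 255},263 \right)}}{z{\left(666 \right)}} = \frac{-4 + \frac{263}{-286 + 255}}{1092} = \left(-4 + \frac{263}{-31}\right) \frac{1}{1092} = \left(-4 + 263 \left(- \frac{1}{31}\right)\right) \frac{1}{1092} = \left(-4 - \frac{263}{31}\right) \frac{1}{1092} = \left(- \frac{387}{31}\right) \frac{1}{1092} = - \frac{129}{11284}$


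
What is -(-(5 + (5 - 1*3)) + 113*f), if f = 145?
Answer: -16378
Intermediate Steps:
-(-(5 + (5 - 1*3)) + 113*f) = -(-(5 + (5 - 1*3)) + 113*145) = -(-(5 + (5 - 3)) + 16385) = -(-(5 + 2) + 16385) = -(-1*7 + 16385) = -(-7 + 16385) = -1*16378 = -16378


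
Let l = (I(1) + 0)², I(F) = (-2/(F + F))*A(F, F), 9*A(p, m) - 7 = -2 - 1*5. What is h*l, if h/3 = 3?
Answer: 0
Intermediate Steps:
A(p, m) = 0 (A(p, m) = 7/9 + (-2 - 1*5)/9 = 7/9 + (-2 - 5)/9 = 7/9 + (⅑)*(-7) = 7/9 - 7/9 = 0)
h = 9 (h = 3*3 = 9)
I(F) = 0 (I(F) = (-2/(F + F))*0 = (-2/(2*F))*0 = ((1/(2*F))*(-2))*0 = -1/F*0 = 0)
l = 0 (l = (0 + 0)² = 0² = 0)
h*l = 9*0 = 0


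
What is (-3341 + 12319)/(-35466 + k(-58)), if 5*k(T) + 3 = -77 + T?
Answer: -22445/88734 ≈ -0.25295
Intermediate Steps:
k(T) = -16 + T/5 (k(T) = -⅗ + (-77 + T)/5 = -⅗ + (-77/5 + T/5) = -16 + T/5)
(-3341 + 12319)/(-35466 + k(-58)) = (-3341 + 12319)/(-35466 + (-16 + (⅕)*(-58))) = 8978/(-35466 + (-16 - 58/5)) = 8978/(-35466 - 138/5) = 8978/(-177468/5) = 8978*(-5/177468) = -22445/88734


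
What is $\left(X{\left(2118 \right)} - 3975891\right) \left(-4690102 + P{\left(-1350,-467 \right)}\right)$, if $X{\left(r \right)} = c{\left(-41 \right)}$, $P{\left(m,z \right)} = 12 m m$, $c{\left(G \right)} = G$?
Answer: $-68306106214936$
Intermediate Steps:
$P{\left(m,z \right)} = 12 m^{2}$
$X{\left(r \right)} = -41$
$\left(X{\left(2118 \right)} - 3975891\right) \left(-4690102 + P{\left(-1350,-467 \right)}\right) = \left(-41 - 3975891\right) \left(-4690102 + 12 \left(-1350\right)^{2}\right) = - 3975932 \left(-4690102 + 12 \cdot 1822500\right) = - 3975932 \left(-4690102 + 21870000\right) = \left(-3975932\right) 17179898 = -68306106214936$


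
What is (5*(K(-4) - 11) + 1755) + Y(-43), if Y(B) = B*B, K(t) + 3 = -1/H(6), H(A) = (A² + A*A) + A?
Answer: 275647/78 ≈ 3533.9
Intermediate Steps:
H(A) = A + 2*A² (H(A) = (A² + A²) + A = 2*A² + A = A + 2*A²)
K(t) = -235/78 (K(t) = -3 - 1/(6*(1 + 2*6)) = -3 - 1/(6*(1 + 12)) = -3 - 1/(6*13) = -3 - 1/78 = -235/78)
Y(B) = B²
(5*(K(-4) - 11) + 1755) + Y(-43) = (5*(-235/78 - 11) + 1755) + (-43)² = (5*(-1093/78) + 1755) + 1849 = (-5465/78 + 1755) + 1849 = 131425/78 + 1849 = 275647/78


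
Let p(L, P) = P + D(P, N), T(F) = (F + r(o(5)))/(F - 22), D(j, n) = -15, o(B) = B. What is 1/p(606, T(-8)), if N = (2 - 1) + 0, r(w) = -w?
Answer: -30/437 ≈ -0.068650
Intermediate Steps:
N = 1 (N = 1 + 0 = 1)
T(F) = (-5 + F)/(-22 + F) (T(F) = (F - 1*5)/(F - 22) = (F - 5)/(-22 + F) = (-5 + F)/(-22 + F))
p(L, P) = -15 + P (p(L, P) = P - 15 = -15 + P)
1/p(606, T(-8)) = 1/(-15 + (-5 - 8)/(-22 - 8)) = 1/(-15 - 13/(-30)) = 1/(-15 - 1/30*(-13)) = 1/(-15 + 13/30) = 1/(-437/30) = -30/437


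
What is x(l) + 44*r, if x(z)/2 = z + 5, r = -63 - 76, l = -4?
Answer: -6114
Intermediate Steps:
r = -139
x(z) = 10 + 2*z (x(z) = 2*(z + 5) = 2*(5 + z) = 10 + 2*z)
x(l) + 44*r = (10 + 2*(-4)) + 44*(-139) = (10 - 8) - 6116 = 2 - 6116 = -6114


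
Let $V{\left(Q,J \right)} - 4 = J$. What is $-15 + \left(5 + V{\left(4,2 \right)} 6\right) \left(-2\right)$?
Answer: $-97$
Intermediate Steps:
$V{\left(Q,J \right)} = 4 + J$
$-15 + \left(5 + V{\left(4,2 \right)} 6\right) \left(-2\right) = -15 + \left(5 + \left(4 + 2\right) 6\right) \left(-2\right) = -15 + \left(5 + 6 \cdot 6\right) \left(-2\right) = -15 + \left(5 + 36\right) \left(-2\right) = -15 + 41 \left(-2\right) = -15 - 82 = -97$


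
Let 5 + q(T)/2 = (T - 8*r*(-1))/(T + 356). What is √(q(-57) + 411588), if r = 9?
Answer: 2*√9198873437/299 ≈ 641.54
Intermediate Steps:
q(T) = -10 + 2*(72 + T)/(356 + T) (q(T) = -10 + 2*((T - 8*9*(-1))/(T + 356)) = -10 + 2*((T - 72*(-1))/(356 + T)) = -10 + 2*((T + 72)/(356 + T)) = -10 + 2*((72 + T)/(356 + T)) = -10 + 2*(72 + T)/(356 + T))
√(q(-57) + 411588) = √(8*(-427 - 1*(-57))/(356 - 57) + 411588) = √(8*(-427 + 57)/299 + 411588) = √(8*(1/299)*(-370) + 411588) = √(-2960/299 + 411588) = √(123061852/299) = 2*√9198873437/299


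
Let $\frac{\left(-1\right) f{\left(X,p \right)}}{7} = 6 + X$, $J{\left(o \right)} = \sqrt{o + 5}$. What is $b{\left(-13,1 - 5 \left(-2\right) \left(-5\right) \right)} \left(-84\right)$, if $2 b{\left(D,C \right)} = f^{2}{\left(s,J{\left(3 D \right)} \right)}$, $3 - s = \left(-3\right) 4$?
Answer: $-907578$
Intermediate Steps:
$s = 15$ ($s = 3 - \left(-3\right) 4 = 3 - -12 = 3 + 12 = 15$)
$J{\left(o \right)} = \sqrt{5 + o}$
$f{\left(X,p \right)} = -42 - 7 X$ ($f{\left(X,p \right)} = - 7 \left(6 + X\right) = -42 - 7 X$)
$b{\left(D,C \right)} = \frac{21609}{2}$ ($b{\left(D,C \right)} = \frac{\left(-42 - 105\right)^{2}}{2} = \frac{\left(-147\right)^{2}}{2} = \frac{1}{2} \cdot 21609 = \frac{21609}{2}$)
$b{\left(-13,1 - 5 \left(-2\right) \left(-5\right) \right)} \left(-84\right) = \frac{21609}{2} \left(-84\right) = -907578$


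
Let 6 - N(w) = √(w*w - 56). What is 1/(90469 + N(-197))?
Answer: 8225/744153352 + √38753/8185686872 ≈ 1.1077e-5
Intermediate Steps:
N(w) = 6 - √(-56 + w²) (N(w) = 6 - √(w*w - 56) = 6 - √(w² - 56) = 6 - √(-56 + w²))
1/(90469 + N(-197)) = 1/(90469 + (6 - √(-56 + (-197)²))) = 1/(90469 + (6 - √(-56 + 38809))) = 1/(90469 + (6 - √38753)) = 1/(90475 - √38753)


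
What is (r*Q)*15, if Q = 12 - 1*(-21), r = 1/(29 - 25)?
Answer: 495/4 ≈ 123.75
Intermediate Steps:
r = ¼ (r = 1/4 = ¼ ≈ 0.25000)
Q = 33 (Q = 12 + 21 = 33)
(r*Q)*15 = ((¼)*33)*15 = (33/4)*15 = 495/4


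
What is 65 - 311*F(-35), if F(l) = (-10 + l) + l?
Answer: 24945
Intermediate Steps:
F(l) = -10 + 2*l
65 - 311*F(-35) = 65 - 311*(-10 + 2*(-35)) = 65 - 311*(-10 - 70) = 65 - 311*(-80) = 65 + 24880 = 24945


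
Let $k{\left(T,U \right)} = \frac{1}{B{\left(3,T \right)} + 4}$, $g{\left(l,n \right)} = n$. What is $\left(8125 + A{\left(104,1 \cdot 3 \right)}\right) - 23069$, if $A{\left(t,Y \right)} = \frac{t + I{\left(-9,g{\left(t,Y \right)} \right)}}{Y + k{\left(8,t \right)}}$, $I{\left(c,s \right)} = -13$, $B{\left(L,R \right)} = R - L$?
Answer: $- \frac{59659}{4} \approx -14915.0$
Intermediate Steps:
$k{\left(T,U \right)} = \frac{1}{1 + T}$ ($k{\left(T,U \right)} = \frac{1}{\left(T - 3\right) + 4} = \frac{1}{\left(-3 + T\right) + 4} = \frac{1}{1 + T}$)
$A{\left(t,Y \right)} = \frac{-13 + t}{\frac{1}{9} + Y}$ ($A{\left(t,Y \right)} = \frac{t - 13}{Y + \frac{1}{1 + 8}} = \frac{-13 + t}{Y + \frac{1}{9}} = \frac{-13 + t}{\frac{1}{9} + Y}$)
$\left(8125 + A{\left(104,1 \cdot 3 \right)}\right) - 23069 = \left(8125 + \frac{9 \left(-13 + 104\right)}{1 + 9 \cdot 1 \cdot 3}\right) - 23069 = \left(8125 + 9 \frac{1}{1 + 9 \cdot 3} \cdot 91\right) - 23069 = \left(8125 + 9 \frac{1}{1 + 27} \cdot 91\right) - 23069 = \left(8125 + 9 \cdot \frac{1}{28} \cdot 91\right) - 23069 = \left(8125 + \frac{117}{4}\right) - 23069 = \frac{32617}{4} - 23069 = - \frac{59659}{4}$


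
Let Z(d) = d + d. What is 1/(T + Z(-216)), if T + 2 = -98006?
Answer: -1/98440 ≈ -1.0158e-5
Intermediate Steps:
Z(d) = 2*d
T = -98008 (T = -2 - 98006 = -98008)
1/(T + Z(-216)) = 1/(-98008 + 2*(-216)) = 1/(-98008 - 432) = 1/(-98440) = -1/98440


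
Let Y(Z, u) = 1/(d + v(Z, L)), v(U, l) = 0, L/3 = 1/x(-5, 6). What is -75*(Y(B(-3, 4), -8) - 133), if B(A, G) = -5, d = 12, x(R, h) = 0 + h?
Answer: 39875/4 ≈ 9968.8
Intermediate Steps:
x(R, h) = h
L = ½ (L = 3/6 = 3*(⅙) = ½ ≈ 0.50000)
Y(Z, u) = 1/12 (Y(Z, u) = 1/(12 + 0) = 1/12)
-75*(Y(B(-3, 4), -8) - 133) = -75*(1/12 - 133) = -75*(-1595/12) = 39875/4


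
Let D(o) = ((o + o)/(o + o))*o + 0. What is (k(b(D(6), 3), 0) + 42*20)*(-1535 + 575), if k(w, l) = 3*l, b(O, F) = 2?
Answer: -806400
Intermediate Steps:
D(o) = o (D(o) = ((2*o)/((2*o)))*o + 0 = ((2*o)*(1/(2*o)))*o + 0 = 1*o + 0 = o + 0 = o)
(k(b(D(6), 3), 0) + 42*20)*(-1535 + 575) = (3*0 + 42*20)*(-1535 + 575) = (0 + 840)*(-960) = 840*(-960) = -806400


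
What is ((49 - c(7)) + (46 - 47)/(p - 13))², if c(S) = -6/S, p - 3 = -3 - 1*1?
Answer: 488601/196 ≈ 2492.9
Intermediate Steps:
p = -1 (p = 3 + (-3 - 1*1) = 3 + (-3 - 1) = 3 - 4 = -1)
((49 - c(7)) + (46 - 47)/(p - 13))² = ((49 - (-6)/7) + (46 - 47)/(-1 - 13))² = ((49 - (-6)/7) - 1/(-14))² = ((49 - 1*(-6/7)) - 1*(-1/14))² = ((49 + 6/7) + 1/14)² = (349/7 + 1/14)² = (699/14)² = 488601/196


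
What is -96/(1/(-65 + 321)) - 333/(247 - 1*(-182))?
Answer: -3514479/143 ≈ -24577.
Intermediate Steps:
-96/(1/(-65 + 321)) - 333/(247 - 1*(-182)) = -96/(1/256) - 333/(247 + 182) = -96/1/256 - 333/429 = -96*256 - 333*1/429 = -24576 - 111/143 = -3514479/143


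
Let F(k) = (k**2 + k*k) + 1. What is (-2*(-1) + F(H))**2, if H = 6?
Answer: 5625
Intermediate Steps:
F(k) = 1 + 2*k**2 (F(k) = (k**2 + k**2) + 1 = 2*k**2 + 1 = 1 + 2*k**2)
(-2*(-1) + F(H))**2 = (-2*(-1) + (1 + 2*6**2))**2 = (2 + (1 + 2*36))**2 = (2 + (1 + 72))**2 = (2 + 73)**2 = 75**2 = 5625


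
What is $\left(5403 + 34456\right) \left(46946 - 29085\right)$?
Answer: $711921599$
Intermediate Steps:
$\left(5403 + 34456\right) \left(46946 - 29085\right) = 39859 \cdot 17861 = 711921599$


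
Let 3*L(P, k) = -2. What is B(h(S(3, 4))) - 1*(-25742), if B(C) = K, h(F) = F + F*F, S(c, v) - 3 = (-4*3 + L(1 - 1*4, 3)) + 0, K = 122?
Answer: 25864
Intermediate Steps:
L(P, k) = -2/3 (L(P, k) = (1/3)*(-2) = -2/3)
S(c, v) = -29/3 (S(c, v) = 3 + ((-4*3 - 2/3) + 0) = 3 + ((-12 - 2/3) + 0) = 3 + (-38/3 + 0) = 3 - 38/3 = -29/3)
h(F) = F + F**2
B(C) = 122
B(h(S(3, 4))) - 1*(-25742) = 122 - 1*(-25742) = 122 + 25742 = 25864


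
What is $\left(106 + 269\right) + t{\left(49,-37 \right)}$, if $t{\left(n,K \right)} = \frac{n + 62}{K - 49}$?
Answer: $\frac{32139}{86} \approx 373.71$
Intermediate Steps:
$t{\left(n,K \right)} = \frac{62 + n}{-49 + K}$
$\left(106 + 269\right) + t{\left(49,-37 \right)} = \left(106 + 269\right) + \frac{62 + 49}{-49 - 37} = 375 + \frac{1}{-86} \cdot 111 = 375 - \frac{111}{86} = \frac{32139}{86}$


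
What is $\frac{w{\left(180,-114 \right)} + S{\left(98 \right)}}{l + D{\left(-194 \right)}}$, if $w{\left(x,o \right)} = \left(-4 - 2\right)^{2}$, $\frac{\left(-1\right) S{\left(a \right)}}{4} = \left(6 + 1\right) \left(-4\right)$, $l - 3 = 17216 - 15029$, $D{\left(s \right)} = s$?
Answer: $\frac{37}{499} \approx 0.074148$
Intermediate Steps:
$l = 2190$ ($l = 3 + \left(17216 - 15029\right) = 3 + 2187 = 2190$)
$S{\left(a \right)} = 112$ ($S{\left(a \right)} = - 4 \left(6 + 1\right) \left(-4\right) = - 4 \cdot 7 \left(-4\right) = \left(-4\right) \left(-28\right) = 112$)
$w{\left(x,o \right)} = 36$ ($w{\left(x,o \right)} = \left(-6\right)^{2} = 36$)
$\frac{w{\left(180,-114 \right)} + S{\left(98 \right)}}{l + D{\left(-194 \right)}} = \frac{36 + 112}{2190 - 194} = \frac{148}{1996} = 148 \cdot \frac{1}{1996} = \frac{37}{499}$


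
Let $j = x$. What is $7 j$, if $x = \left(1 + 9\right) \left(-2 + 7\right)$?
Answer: $350$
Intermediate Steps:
$x = 50$ ($x = 10 \cdot 5 = 50$)
$j = 50$
$7 j = 7 \cdot 50 = 350$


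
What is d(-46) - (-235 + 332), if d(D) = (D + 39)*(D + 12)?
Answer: 141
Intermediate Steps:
d(D) = (12 + D)*(39 + D) (d(D) = (39 + D)*(12 + D) = (12 + D)*(39 + D))
d(-46) - (-235 + 332) = (468 + (-46)**2 + 51*(-46)) - (-235 + 332) = (468 + 2116 - 2346) - 1*97 = 238 - 97 = 141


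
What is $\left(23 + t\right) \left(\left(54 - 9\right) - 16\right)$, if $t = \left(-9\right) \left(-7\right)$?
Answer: $2494$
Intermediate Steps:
$t = 63$
$\left(23 + t\right) \left(\left(54 - 9\right) - 16\right) = \left(23 + 63\right) \left(\left(54 - 9\right) - 16\right) = 86 \left(45 - 16\right) = 86 \cdot 29 = 2494$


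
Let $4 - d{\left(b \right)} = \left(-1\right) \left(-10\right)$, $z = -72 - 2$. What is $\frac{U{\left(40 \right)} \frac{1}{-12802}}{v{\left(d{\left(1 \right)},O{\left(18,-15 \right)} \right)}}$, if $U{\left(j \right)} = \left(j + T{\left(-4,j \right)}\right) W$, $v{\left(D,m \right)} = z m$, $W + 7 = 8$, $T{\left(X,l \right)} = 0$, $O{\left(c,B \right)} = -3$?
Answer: $- \frac{10}{710511} \approx -1.4074 \cdot 10^{-5}$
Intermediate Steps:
$z = -74$ ($z = -72 - 2 = -74$)
$W = 1$ ($W = -7 + 8 = 1$)
$d{\left(b \right)} = -6$ ($d{\left(b \right)} = 4 - \left(-1\right) \left(-10\right) = 4 - 10 = -6$)
$v{\left(D,m \right)} = - 74 m$
$U{\left(j \right)} = j$ ($U{\left(j \right)} = \left(j + 0\right) 1 = j 1 = j$)
$\frac{U{\left(40 \right)} \frac{1}{-12802}}{v{\left(d{\left(1 \right)},O{\left(18,-15 \right)} \right)}} = \frac{40 \frac{1}{-12802}}{\left(-74\right) \left(-3\right)} = \frac{40 \left(- \frac{1}{12802}\right)}{222} = \left(- \frac{20}{6401}\right) \frac{1}{222} = - \frac{10}{710511}$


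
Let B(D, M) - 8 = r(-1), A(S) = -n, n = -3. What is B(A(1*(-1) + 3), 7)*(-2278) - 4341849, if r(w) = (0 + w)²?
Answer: -4362351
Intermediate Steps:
A(S) = 3 (A(S) = -1*(-3) = 3)
r(w) = w²
B(D, M) = 9 (B(D, M) = 8 + (-1)² = 8 + 1 = 9)
B(A(1*(-1) + 3), 7)*(-2278) - 4341849 = 9*(-2278) - 4341849 = -20502 - 4341849 = -4362351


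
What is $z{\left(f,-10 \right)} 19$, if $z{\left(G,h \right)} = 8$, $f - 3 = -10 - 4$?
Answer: $152$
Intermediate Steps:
$f = -11$ ($f = 3 - 14 = -11$)
$z{\left(f,-10 \right)} 19 = 8 \cdot 19 = 152$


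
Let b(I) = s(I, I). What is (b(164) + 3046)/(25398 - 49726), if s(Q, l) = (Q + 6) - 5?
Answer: -3211/24328 ≈ -0.13199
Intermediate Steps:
s(Q, l) = 1 + Q (s(Q, l) = (6 + Q) - 5 = 1 + Q)
b(I) = 1 + I
(b(164) + 3046)/(25398 - 49726) = ((1 + 164) + 3046)/(25398 - 49726) = (165 + 3046)/(-24328) = 3211*(-1/24328) = -3211/24328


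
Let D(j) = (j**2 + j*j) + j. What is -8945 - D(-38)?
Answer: -11795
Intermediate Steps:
D(j) = j + 2*j**2 (D(j) = (j**2 + j**2) + j = 2*j**2 + j = j + 2*j**2)
-8945 - D(-38) = -8945 - (-38)*(1 + 2*(-38)) = -8945 - (-38)*(1 - 76) = -8945 - (-38)*(-75) = -8945 - 1*2850 = -8945 - 2850 = -11795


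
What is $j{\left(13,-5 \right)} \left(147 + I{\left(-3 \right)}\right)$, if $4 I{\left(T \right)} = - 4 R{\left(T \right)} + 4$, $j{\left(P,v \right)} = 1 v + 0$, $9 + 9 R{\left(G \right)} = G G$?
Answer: $-740$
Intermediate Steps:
$R{\left(G \right)} = -1 + \frac{G^{2}}{9}$ ($R{\left(G \right)} = -1 + \frac{G G}{9} = -1 + \frac{G^{2}}{9}$)
$j{\left(P,v \right)} = v$ ($j{\left(P,v \right)} = v + 0 = v$)
$I{\left(T \right)} = 2 - \frac{T^{2}}{9}$ ($I{\left(T \right)} = \frac{- 4 \left(-1 + \frac{T^{2}}{9}\right) + 4}{4} = \frac{\left(4 - \frac{4 T^{2}}{9}\right) + 4}{4} = \frac{8 - \frac{4 T^{2}}{9}}{4} = 2 - \frac{T^{2}}{9}$)
$j{\left(13,-5 \right)} \left(147 + I{\left(-3 \right)}\right) = - 5 \left(147 + \left(2 - \frac{\left(-3\right)^{2}}{9}\right)\right) = - 5 \left(147 + \left(2 - 1\right)\right) = - 5 \left(147 + 1\right) = \left(-5\right) 148 = -740$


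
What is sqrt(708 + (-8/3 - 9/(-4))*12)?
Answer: sqrt(703) ≈ 26.514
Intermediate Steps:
sqrt(708 + (-8/3 - 9/(-4))*12) = sqrt(708 + (-8*1/3 - 9*(-1/4))*12) = sqrt(708 + (-8/3 + 9/4)*12) = sqrt(708 - 5/12*12) = sqrt(708 - 5) = sqrt(703)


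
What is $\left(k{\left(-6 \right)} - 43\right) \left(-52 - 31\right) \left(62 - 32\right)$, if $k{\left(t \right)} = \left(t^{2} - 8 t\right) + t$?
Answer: $-87150$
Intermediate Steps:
$k{\left(t \right)} = t^{2} - 7 t$
$\left(k{\left(-6 \right)} - 43\right) \left(-52 - 31\right) \left(62 - 32\right) = \left(- 6 \left(-7 - 6\right) - 43\right) \left(-52 - 31\right) \left(62 - 32\right) = \left(\left(-6\right) \left(-13\right) - 43\right) \left(\left(-83\right) 30\right) = \left(78 - 43\right) \left(-2490\right) = 35 \left(-2490\right) = -87150$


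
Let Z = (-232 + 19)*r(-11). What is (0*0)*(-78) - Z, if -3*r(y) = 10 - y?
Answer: -1491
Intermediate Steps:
r(y) = -10/3 + y/3 (r(y) = -(10 - y)/3 = -10/3 + y/3)
Z = 1491 (Z = (-232 + 19)*(-10/3 + (1/3)*(-11)) = -213*(-10/3 - 11/3) = -213*(-7) = 1491)
(0*0)*(-78) - Z = (0*0)*(-78) - 1*1491 = 0*(-78) - 1491 = 0 - 1491 = -1491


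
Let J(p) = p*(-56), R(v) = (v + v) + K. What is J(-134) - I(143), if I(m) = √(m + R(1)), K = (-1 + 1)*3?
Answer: 7504 - √145 ≈ 7492.0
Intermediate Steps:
K = 0 (K = 0*3 = 0)
R(v) = 2*v (R(v) = (v + v) + 0 = 2*v + 0 = 2*v)
J(p) = -56*p
I(m) = √(2 + m) (I(m) = √(m + 2*1) = √(m + 2) = √(2 + m))
J(-134) - I(143) = -56*(-134) - √(2 + 143) = 7504 - √145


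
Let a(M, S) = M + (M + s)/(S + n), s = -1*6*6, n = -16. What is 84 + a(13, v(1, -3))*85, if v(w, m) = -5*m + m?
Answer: 6711/4 ≈ 1677.8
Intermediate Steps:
v(w, m) = -4*m
s = -36 (s = -6*6 = -36)
a(M, S) = M + (-36 + M)/(-16 + S) (a(M, S) = M + (M - 36)/(S - 16) = M + (-36 + M)/(-16 + S))
84 + a(13, v(1, -3))*85 = 84 + ((-36 - 15*13 + 13*(-4*(-3)))/(-16 - 4*(-3)))*85 = 84 + ((-36 - 195 + 13*12)/(-16 + 12))*85 = 84 + ((-36 - 195 + 156)/(-4))*85 = 84 - ¼*(-75)*85 = 84 + (75/4)*85 = 84 + 6375/4 = 6711/4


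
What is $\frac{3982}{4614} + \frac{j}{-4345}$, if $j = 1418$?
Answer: $\frac{5379569}{10023915} \approx 0.53667$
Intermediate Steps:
$\frac{3982}{4614} + \frac{j}{-4345} = \frac{3982}{4614} + \frac{1418}{-4345} = 3982 \cdot \frac{1}{4614} + 1418 \left(- \frac{1}{4345}\right) = \frac{1991}{2307} - \frac{1418}{4345} = \frac{5379569}{10023915}$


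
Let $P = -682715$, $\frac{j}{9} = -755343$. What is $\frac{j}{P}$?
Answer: $\frac{6798087}{682715} \approx 9.9574$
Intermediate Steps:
$j = -6798087$ ($j = 9 \left(-755343\right) = -6798087$)
$\frac{j}{P} = - \frac{6798087}{-682715} = \left(-6798087\right) \left(- \frac{1}{682715}\right) = \frac{6798087}{682715}$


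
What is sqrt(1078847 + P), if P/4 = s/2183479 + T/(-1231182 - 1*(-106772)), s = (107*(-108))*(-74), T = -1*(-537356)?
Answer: sqrt(1625725304178673102675114910415)/1227562811195 ≈ 1038.7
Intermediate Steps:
T = 537356
s = 855144 (s = -11556*(-74) = 855144)
P = -423546152968/1227562811195 (P = 4*(855144/2183479 + 537356/(-1231182 - 1*(-106772))) = 4*(855144*(1/2183479) + 537356/(-1231182 + 106772)) = 4*(855144/2183479 + 537356/(-1124410)) = 4*(855144/2183479 + 537356*(-1/1124410)) = 4*(855144/2183479 - 268678/562205) = 4*(-105886538242/1227562811195) = -423546152968/1227562811195 ≈ -0.34503)
sqrt(1078847 + P) = sqrt(1078847 - 423546152968/1227562811195) = sqrt(1324352032623139197/1227562811195) = sqrt(1625725304178673102675114910415)/1227562811195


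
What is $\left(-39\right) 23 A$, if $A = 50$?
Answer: $-44850$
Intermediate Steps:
$\left(-39\right) 23 A = \left(-39\right) 23 \cdot 50 = \left(-897\right) 50 = -44850$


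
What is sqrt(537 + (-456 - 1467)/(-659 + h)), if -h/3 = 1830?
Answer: 48*sqrt(8817666)/6149 ≈ 23.180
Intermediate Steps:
h = -5490 (h = -3*1830 = -5490)
sqrt(537 + (-456 - 1467)/(-659 + h)) = sqrt(537 + (-456 - 1467)/(-659 - 5490)) = sqrt(537 - 1923/(-6149)) = sqrt(537 - 1923*(-1/6149)) = sqrt(537 + 1923/6149) = sqrt(3303936/6149) = 48*sqrt(8817666)/6149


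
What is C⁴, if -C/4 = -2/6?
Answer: 256/81 ≈ 3.1605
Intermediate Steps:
C = 4/3 (C = -(-8)/6 = -4*(-⅓) = 4/3 ≈ 1.3333)
C⁴ = (4/3)⁴ = 256/81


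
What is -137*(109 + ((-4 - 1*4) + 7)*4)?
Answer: -14385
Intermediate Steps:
-137*(109 + ((-4 - 1*4) + 7)*4) = -137*(109 + ((-4 - 4) + 7)*4) = -137*(109 + (-8 + 7)*4) = -137*(109 - 1*4) = -137*(109 - 4) = -137*105 = -14385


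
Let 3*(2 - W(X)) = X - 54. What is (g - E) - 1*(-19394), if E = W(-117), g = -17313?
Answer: 2022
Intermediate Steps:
W(X) = 20 - X/3 (W(X) = 2 - (X - 54)/3 = 2 - (-54 + X)/3 = 2 + (18 - X/3) = 20 - X/3)
E = 59 (E = 20 - 1/3*(-117) = 20 + 39 = 59)
(g - E) - 1*(-19394) = (-17313 - 1*59) - 1*(-19394) = (-17313 - 59) + 19394 = -17372 + 19394 = 2022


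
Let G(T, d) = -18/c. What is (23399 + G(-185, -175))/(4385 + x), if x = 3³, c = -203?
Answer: 4750015/895636 ≈ 5.3035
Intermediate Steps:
G(T, d) = 18/203 (G(T, d) = -18/(-203) = -18*(-1/203) = 18/203)
x = 27
(23399 + G(-185, -175))/(4385 + x) = (23399 + 18/203)/(4385 + 27) = (4750015/203)/4412 = (4750015/203)*(1/4412) = 4750015/895636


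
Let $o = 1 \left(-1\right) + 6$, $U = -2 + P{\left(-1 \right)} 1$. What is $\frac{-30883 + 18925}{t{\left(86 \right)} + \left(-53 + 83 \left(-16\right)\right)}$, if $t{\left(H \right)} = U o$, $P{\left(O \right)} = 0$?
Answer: $\frac{11958}{1391} \approx 8.5967$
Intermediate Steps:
$U = -2$ ($U = -2 + 0 \cdot 1 = -2 + 0 = -2$)
$o = 5$ ($o = -1 + 6 = 5$)
$t{\left(H \right)} = -10$ ($t{\left(H \right)} = \left(-2\right) 5 = -10$)
$\frac{-30883 + 18925}{t{\left(86 \right)} + \left(-53 + 83 \left(-16\right)\right)} = \frac{-30883 + 18925}{-10 + \left(-53 + 83 \left(-16\right)\right)} = - \frac{11958}{-10 - 1381} = - \frac{11958}{-1391} = \left(-11958\right) \left(- \frac{1}{1391}\right) = \frac{11958}{1391}$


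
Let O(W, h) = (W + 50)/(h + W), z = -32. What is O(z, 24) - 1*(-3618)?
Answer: 14463/4 ≈ 3615.8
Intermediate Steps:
O(W, h) = (50 + W)/(W + h)
O(z, 24) - 1*(-3618) = (50 - 32)/(-32 + 24) - 1*(-3618) = 18/(-8) + 3618 = -⅛*18 + 3618 = -9/4 + 3618 = 14463/4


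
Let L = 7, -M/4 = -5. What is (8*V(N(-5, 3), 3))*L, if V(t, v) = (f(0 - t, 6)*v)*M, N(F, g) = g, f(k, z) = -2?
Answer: -6720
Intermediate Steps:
M = 20 (M = -4*(-5) = 20)
V(t, v) = -40*v (V(t, v) = -2*v*20 = -40*v)
(8*V(N(-5, 3), 3))*L = (8*(-40*3))*7 = (8*(-120))*7 = -960*7 = -6720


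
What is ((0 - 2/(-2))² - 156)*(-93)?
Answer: 14415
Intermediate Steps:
((0 - 2/(-2))² - 156)*(-93) = ((0 - 2*(-½))² - 156)*(-93) = ((0 + 1)² - 156)*(-93) = (1² - 156)*(-93) = (1 - 156)*(-93) = -155*(-93) = 14415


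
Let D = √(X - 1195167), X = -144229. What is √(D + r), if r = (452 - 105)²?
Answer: √(120409 + 2*I*√334849) ≈ 347.0 + 1.668*I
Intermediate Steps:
r = 120409 (r = 347² = 120409)
D = 2*I*√334849 (D = √(-144229 - 1195167) = √(-1339396) = 2*I*√334849 ≈ 1157.3*I)
√(D + r) = √(2*I*√334849 + 120409) = √(120409 + 2*I*√334849)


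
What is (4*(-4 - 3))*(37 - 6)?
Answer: -868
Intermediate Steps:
(4*(-4 - 3))*(37 - 6) = (4*(-7))*31 = -28*31 = -868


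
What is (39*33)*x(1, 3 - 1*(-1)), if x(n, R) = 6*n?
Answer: 7722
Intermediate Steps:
(39*33)*x(1, 3 - 1*(-1)) = (39*33)*(6*1) = 1287*6 = 7722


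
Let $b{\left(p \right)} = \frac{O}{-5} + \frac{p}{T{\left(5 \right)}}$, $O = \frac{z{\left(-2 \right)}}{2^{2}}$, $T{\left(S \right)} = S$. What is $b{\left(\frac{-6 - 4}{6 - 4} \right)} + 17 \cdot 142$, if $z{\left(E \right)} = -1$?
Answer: $\frac{48261}{20} \approx 2413.1$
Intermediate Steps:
$O = - \frac{1}{4}$ ($O = - \frac{1}{2^{2}} = - \frac{1}{4} \approx -0.25$)
$b{\left(p \right)} = \frac{1}{20} + \frac{p}{5}$ ($b{\left(p \right)} = - \frac{1}{4 \left(-5\right)} + \frac{p}{5} = \left(- \frac{1}{4}\right) \left(- \frac{1}{5}\right) + p \frac{1}{5} = \frac{1}{20} + \frac{p}{5}$)
$b{\left(\frac{-6 - 4}{6 - 4} \right)} + 17 \cdot 142 = \left(\frac{1}{20} + \frac{\left(-6 - 4\right) \frac{1}{6 - 4}}{5}\right) + 17 \cdot 142 = \left(\frac{1}{20} + \frac{\left(-10\right) \frac{1}{2}}{5}\right) + 2414 = \left(\frac{1}{20} + \frac{1}{5} \left(-5\right)\right) + 2414 = \left(\frac{1}{20} - 1\right) + 2414 = - \frac{19}{20} + 2414 = \frac{48261}{20}$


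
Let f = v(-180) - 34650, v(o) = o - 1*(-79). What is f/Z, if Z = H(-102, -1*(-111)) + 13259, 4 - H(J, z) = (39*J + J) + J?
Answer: -34751/17445 ≈ -1.9920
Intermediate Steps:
v(o) = 79 + o (v(o) = o + 79 = 79 + o)
H(J, z) = 4 - 41*J (H(J, z) = 4 - ((39*J + J) + J) = 4 - (40*J + J) = 4 - 41*J)
Z = 17445 (Z = (4 - 41*(-102)) + 13259 = (4 + 4182) + 13259 = 4186 + 13259 = 17445)
f = -34751 (f = (79 - 180) - 34650 = -101 - 34650 = -34751)
f/Z = -34751/17445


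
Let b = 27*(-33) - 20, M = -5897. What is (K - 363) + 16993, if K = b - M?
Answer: 21616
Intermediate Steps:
b = -911 (b = -891 - 20 = -911)
K = 4986 (K = -911 - 1*(-5897) = -911 + 5897 = 4986)
(K - 363) + 16993 = (4986 - 363) + 16993 = 4623 + 16993 = 21616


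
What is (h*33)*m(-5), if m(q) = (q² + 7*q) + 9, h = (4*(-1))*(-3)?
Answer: -396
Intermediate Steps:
h = 12 (h = -4*(-3) = 12)
m(q) = 9 + q² + 7*q
(h*33)*m(-5) = (12*33)*(9 + (-5)² + 7*(-5)) = 396*(9 + 25 - 35) = 396*(-1) = -396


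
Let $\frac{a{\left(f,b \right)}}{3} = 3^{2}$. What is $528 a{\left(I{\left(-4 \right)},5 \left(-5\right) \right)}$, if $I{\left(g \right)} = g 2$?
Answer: $14256$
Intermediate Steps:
$I{\left(g \right)} = 2 g$
$a{\left(f,b \right)} = 27$ ($a{\left(f,b \right)} = 3 \cdot 3^{2} = 3 \cdot 9 = 27$)
$528 a{\left(I{\left(-4 \right)},5 \left(-5\right) \right)} = 528 \cdot 27 = 14256$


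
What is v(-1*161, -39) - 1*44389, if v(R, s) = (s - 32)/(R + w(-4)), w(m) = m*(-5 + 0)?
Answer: -6258778/141 ≈ -44389.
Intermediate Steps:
w(m) = -5*m (w(m) = m*(-5) = -5*m)
v(R, s) = (-32 + s)/(20 + R) (v(R, s) = (s - 32)/(R - 5*(-4)) = (-32 + s)/(R + 20) = (-32 + s)/(20 + R))
v(-1*161, -39) - 1*44389 = (-32 - 39)/(20 - 1*161) - 1*44389 = -71/(20 - 161) - 44389 = -71/(-141) - 44389 = -1/141*(-71) - 44389 = 71/141 - 44389 = -6258778/141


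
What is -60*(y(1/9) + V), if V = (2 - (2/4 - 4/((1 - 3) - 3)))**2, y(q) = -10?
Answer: 2853/5 ≈ 570.60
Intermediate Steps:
V = 49/100 (V = (2 - (2*(1/4) - 4/(-2 - 3)))**2 = (2 - (1/2 - 4/(-5)))**2 = (2 - (1/2 - 4*(-1/5)))**2 = (2 - (1/2 + 4/5))**2 = (2 - 1*13/10)**2 = (2 - 13/10)**2 = (7/10)**2 = 49/100 ≈ 0.49000)
-60*(y(1/9) + V) = -60*(-10 + 49/100) = -60*(-951/100) = 2853/5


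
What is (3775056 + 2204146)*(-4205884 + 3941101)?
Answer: -1583191043166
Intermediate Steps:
(3775056 + 2204146)*(-4205884 + 3941101) = 5979202*(-264783) = -1583191043166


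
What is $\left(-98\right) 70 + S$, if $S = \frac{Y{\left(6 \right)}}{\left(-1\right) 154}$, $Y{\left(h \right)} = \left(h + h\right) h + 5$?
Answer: $- \frac{13721}{2} \approx -6860.5$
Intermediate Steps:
$Y{\left(h \right)} = 5 + 2 h^{2}$ ($Y{\left(h \right)} = 2 h h + 5 = 2 h^{2} + 5 = 5 + 2 h^{2}$)
$S = - \frac{1}{2}$ ($S = \frac{5 + 2 \cdot 6^{2}}{\left(-1\right) 154} = \frac{5 + 2 \cdot 36}{-154} = \left(5 + 72\right) \left(- \frac{1}{154}\right) = 77 \left(- \frac{1}{154}\right) = - \frac{1}{2} \approx -0.5$)
$\left(-98\right) 70 + S = \left(-98\right) 70 - \frac{1}{2} = -6860 - \frac{1}{2} = - \frac{13721}{2}$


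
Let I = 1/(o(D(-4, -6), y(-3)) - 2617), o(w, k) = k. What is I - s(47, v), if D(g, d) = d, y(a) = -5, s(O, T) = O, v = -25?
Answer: -123235/2622 ≈ -47.000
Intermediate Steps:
I = -1/2622 (I = 1/(-5 - 2617) = 1/(-2622) = -1/2622 ≈ -0.00038139)
I - s(47, v) = -1/2622 - 1*47 = -1/2622 - 47 = -123235/2622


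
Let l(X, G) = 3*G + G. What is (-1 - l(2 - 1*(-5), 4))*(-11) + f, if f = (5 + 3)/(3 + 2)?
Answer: 943/5 ≈ 188.60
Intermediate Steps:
l(X, G) = 4*G
f = 8/5 ≈ 1.6000
(-1 - l(2 - 1*(-5), 4))*(-11) + f = (-1 - 4*4)*(-11) + 8/5 = (-1 - 1*16)*(-11) + 8/5 = (-1 - 16)*(-11) + 8/5 = -17*(-11) + 8/5 = 187 + 8/5 = 943/5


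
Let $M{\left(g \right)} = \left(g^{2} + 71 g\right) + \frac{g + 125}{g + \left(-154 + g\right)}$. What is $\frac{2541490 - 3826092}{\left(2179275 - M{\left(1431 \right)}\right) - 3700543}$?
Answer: $\frac{869675554}{2485016899} \approx 0.34997$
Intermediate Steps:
$M{\left(g \right)} = g^{2} + 71 g + \frac{125 + g}{-154 + 2 g}$ ($M{\left(g \right)} = \left(g^{2} + 71 g\right) + \frac{125 + g}{-154 + 2 g} = g^{2} + 71 g + \frac{125 + g}{-154 + 2 g}$)
$\frac{2541490 - 3826092}{\left(2179275 - M{\left(1431 \right)}\right) - 3700543} = \frac{2541490 - 3826092}{\left(2179275 - \frac{125 - 15645123 - 12 \cdot 1431^{2} + 2 \cdot 1431^{3}}{2 \left(-77 + 1431\right)}\right) - 3700543} = - \frac{1284602}{\left(2179275 - \frac{125 - 15645123 - 24573132 + 2 \cdot 2930345991}{2 \cdot 1354}\right) - 3700543} = - \frac{1284602}{\left(2179275 - \frac{1}{2} \cdot \frac{1}{1354} \left(125 - 15645123 - 24573132 + 5860691982\right)\right) - 3700543} = - \frac{1284602}{\left(2179275 - \frac{1}{2} \cdot \frac{1}{1354} \cdot 5820473852\right) - 3700543} = - \frac{1284602}{\left(2179275 - \frac{1455118463}{677}\right) - 3700543} = - \frac{1284602}{\frac{20250712}{677} - 3700543} = - \frac{1284602}{- \frac{2485016899}{677}} = \left(-1284602\right) \left(- \frac{677}{2485016899}\right) = \frac{869675554}{2485016899}$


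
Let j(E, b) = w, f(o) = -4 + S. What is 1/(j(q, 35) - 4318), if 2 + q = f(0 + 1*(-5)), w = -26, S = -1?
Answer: -1/4344 ≈ -0.00023020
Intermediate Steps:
f(o) = -5 (f(o) = -4 - 1 = -5)
q = -7 (q = -2 - 5 = -7)
j(E, b) = -26
1/(j(q, 35) - 4318) = 1/(-26 - 4318) = 1/(-4344) = -1/4344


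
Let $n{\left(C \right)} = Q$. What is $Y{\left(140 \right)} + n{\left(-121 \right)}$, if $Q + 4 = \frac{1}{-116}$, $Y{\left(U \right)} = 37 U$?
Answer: $\frac{600415}{116} \approx 5176.0$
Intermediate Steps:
$Q = - \frac{465}{116}$ ($Q = -4 + \frac{1}{-116} = -4 - \frac{1}{116} = - \frac{465}{116} \approx -4.0086$)
$n{\left(C \right)} = - \frac{465}{116}$
$Y{\left(140 \right)} + n{\left(-121 \right)} = 37 \cdot 140 - \frac{465}{116} = 5180 - \frac{465}{116} = \frac{600415}{116}$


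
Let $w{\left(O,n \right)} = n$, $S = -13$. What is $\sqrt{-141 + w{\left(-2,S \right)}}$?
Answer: $i \sqrt{154} \approx 12.41 i$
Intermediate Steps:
$\sqrt{-141 + w{\left(-2,S \right)}} = \sqrt{-141 - 13} = \sqrt{-154} = i \sqrt{154}$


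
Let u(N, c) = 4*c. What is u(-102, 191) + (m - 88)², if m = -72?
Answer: 26364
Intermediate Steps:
u(-102, 191) + (m - 88)² = 4*191 + (-72 - 88)² = 764 + (-160)² = 764 + 25600 = 26364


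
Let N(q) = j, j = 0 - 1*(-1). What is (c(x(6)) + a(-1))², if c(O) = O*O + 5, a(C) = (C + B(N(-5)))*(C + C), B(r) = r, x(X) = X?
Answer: 1681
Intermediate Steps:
j = 1 (j = 0 + 1 = 1)
N(q) = 1
a(C) = 2*C*(1 + C) (a(C) = (C + 1)*(C + C) = (1 + C)*(2*C) = 2*C*(1 + C))
c(O) = 5 + O² (c(O) = O² + 5 = 5 + O²)
(c(x(6)) + a(-1))² = ((5 + 6²) + 2*(-1)*(1 - 1))² = ((5 + 36) + 2*(-1)*0)² = (41 + 0)² = 41² = 1681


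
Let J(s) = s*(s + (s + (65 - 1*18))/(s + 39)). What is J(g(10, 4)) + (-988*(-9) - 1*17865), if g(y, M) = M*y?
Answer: -578987/79 ≈ -7329.0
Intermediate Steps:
J(s) = s*(s + (47 + s)/(39 + s)) (J(s) = s*(s + (s + (65 - 18))/(39 + s)) = s*(s + (s + 47)/(39 + s)) = s*(s + (47 + s)/(39 + s)))
J(g(10, 4)) + (-988*(-9) - 1*17865) = (4*10)*(47 + (4*10)² + 40*(4*10))/(39 + 4*10) + (-988*(-9) - 1*17865) = 40*(47 + 40² + 40*40)/(39 + 40) + (8892 - 17865) = 40*(47 + 1600 + 1600)/79 - 8973 = 40*(1/79)*3247 - 8973 = 129880/79 - 8973 = -578987/79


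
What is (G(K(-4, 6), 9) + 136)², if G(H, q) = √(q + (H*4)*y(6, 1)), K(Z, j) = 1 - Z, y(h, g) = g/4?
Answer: (136 + √14)² ≈ 19528.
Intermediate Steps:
y(h, g) = g/4 (y(h, g) = g*(¼) = g/4)
G(H, q) = √(H + q) (G(H, q) = √(q + (H*4)*((¼)*1)) = √(q + (4*H)*(¼)) = √(q + H) = √(H + q))
(G(K(-4, 6), 9) + 136)² = (√((1 - 1*(-4)) + 9) + 136)² = (√((1 + 4) + 9) + 136)² = (√(5 + 9) + 136)² = (√14 + 136)² = (136 + √14)²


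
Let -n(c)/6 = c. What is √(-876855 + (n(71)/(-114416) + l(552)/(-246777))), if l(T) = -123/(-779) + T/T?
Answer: I*√15772403618351303290346864202/134117376852 ≈ 936.41*I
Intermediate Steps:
n(c) = -6*c
l(T) = 22/19 (l(T) = -123*(-1/779) + 1 = 3/19 + 1 = 22/19)
√(-876855 + (n(71)/(-114416) + l(552)/(-246777))) = √(-876855 + (-6*71/(-114416) + (22/19)/(-246777))) = √(-876855 + (-426*(-1/114416) + (22/19)*(-1/246777))) = √(-876855 + (213/57208 - 22/4688763)) = √(-876855 + 997447943/268234753704) = √(-235202983961672977/268234753704) = I*√15772403618351303290346864202/134117376852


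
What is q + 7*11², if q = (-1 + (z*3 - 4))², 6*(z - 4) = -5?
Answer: 3469/4 ≈ 867.25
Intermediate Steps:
z = 19/6 (z = 4 + (⅙)*(-5) = 4 - ⅚ = 19/6 ≈ 3.1667)
q = 81/4 (q = (-1 + ((19/6)*3 - 4))² = (-1 + (19/2 - 4))² = (-1 + 11/2)² = (9/2)² = 81/4 ≈ 20.250)
q + 7*11² = 81/4 + 7*11² = 81/4 + 7*121 = 81/4 + 847 = 3469/4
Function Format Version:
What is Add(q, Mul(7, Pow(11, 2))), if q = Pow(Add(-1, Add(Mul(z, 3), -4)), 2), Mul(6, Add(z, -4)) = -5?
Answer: Rational(3469, 4) ≈ 867.25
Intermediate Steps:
z = Rational(19, 6) (z = Add(4, Mul(Rational(1, 6), -5)) = Add(4, Rational(-5, 6)) = Rational(19, 6) ≈ 3.1667)
q = Rational(81, 4) (q = Pow(Add(-1, Add(Mul(Rational(19, 6), 3), -4)), 2) = Pow(Add(-1, Add(Rational(19, 2), -4)), 2) = Pow(Add(-1, Rational(11, 2)), 2) = Pow(Rational(9, 2), 2) = Rational(81, 4) ≈ 20.250)
Add(q, Mul(7, Pow(11, 2))) = Add(Rational(81, 4), Mul(7, Pow(11, 2))) = Add(Rational(81, 4), Mul(7, 121)) = Add(Rational(81, 4), 847) = Rational(3469, 4)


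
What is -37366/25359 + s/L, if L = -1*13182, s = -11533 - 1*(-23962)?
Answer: -269248541/111427446 ≈ -2.4164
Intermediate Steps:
s = 12429 (s = -11533 + 23962 = 12429)
L = -13182
-37366/25359 + s/L = -37366/25359 + 12429/(-13182) = -37366*1/25359 + 12429*(-1/13182) = -37366/25359 - 4143/4394 = -269248541/111427446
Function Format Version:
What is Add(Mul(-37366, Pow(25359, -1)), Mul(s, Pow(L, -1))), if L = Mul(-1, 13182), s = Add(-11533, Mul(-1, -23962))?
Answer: Rational(-269248541, 111427446) ≈ -2.4164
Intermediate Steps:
s = 12429 (s = Add(-11533, 23962) = 12429)
L = -13182
Add(Mul(-37366, Pow(25359, -1)), Mul(s, Pow(L, -1))) = Add(Mul(-37366, Pow(25359, -1)), Mul(12429, Pow(-13182, -1))) = Add(Mul(-37366, Rational(1, 25359)), Mul(12429, Rational(-1, 13182))) = Add(Rational(-37366, 25359), Rational(-4143, 4394)) = Rational(-269248541, 111427446)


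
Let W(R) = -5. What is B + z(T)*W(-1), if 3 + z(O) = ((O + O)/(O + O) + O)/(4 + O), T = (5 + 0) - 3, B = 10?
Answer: 45/2 ≈ 22.500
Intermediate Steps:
T = 2 (T = 5 - 3 = 2)
z(O) = -3 + (1 + O)/(4 + O) (z(O) = -3 + ((O + O)/(O + O) + O)/(4 + O) = -3 + ((2*O)/((2*O)) + O)/(4 + O) = -3 + ((2*O)*(1/(2*O)) + O)/(4 + O) = -3 + (1 + O)/(4 + O))
B + z(T)*W(-1) = 10 + ((-11 - 2*2)/(4 + 2))*(-5) = 10 + ((-11 - 4)/6)*(-5) = 10 + ((⅙)*(-15))*(-5) = 10 - 5/2*(-5) = 10 + 25/2 = 45/2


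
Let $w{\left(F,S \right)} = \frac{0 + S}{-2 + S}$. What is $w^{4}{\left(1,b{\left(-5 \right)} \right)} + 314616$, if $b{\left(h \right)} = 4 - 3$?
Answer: $314617$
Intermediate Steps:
$b{\left(h \right)} = 1$ ($b{\left(h \right)} = 4 - 3 = 1$)
$w{\left(F,S \right)} = \frac{S}{-2 + S}$
$w^{4}{\left(1,b{\left(-5 \right)} \right)} + 314616 = \left(1 \frac{1}{-2 + 1}\right)^{4} + 314616 = \left(1 \frac{1}{-1}\right)^{4} + 314616 = \left(1 \left(-1\right)\right)^{4} + 314616 = \left(-1\right)^{4} + 314616 = 1 + 314616 = 314617$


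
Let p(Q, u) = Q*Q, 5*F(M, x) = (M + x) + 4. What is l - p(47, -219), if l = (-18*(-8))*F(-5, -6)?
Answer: -12053/5 ≈ -2410.6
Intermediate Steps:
F(M, x) = 4/5 + M/5 + x/5 (F(M, x) = ((M + x) + 4)/5 = (4 + M + x)/5 = 4/5 + M/5 + x/5)
l = -1008/5 (l = (-18*(-8))*(4/5 + (1/5)*(-5) + (1/5)*(-6)) = 144*(4/5 - 1 - 6/5) = 144*(-7/5) = -1008/5 ≈ -201.60)
p(Q, u) = Q**2
l - p(47, -219) = -1008/5 - 1*47**2 = -1008/5 - 1*2209 = -1008/5 - 2209 = -12053/5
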